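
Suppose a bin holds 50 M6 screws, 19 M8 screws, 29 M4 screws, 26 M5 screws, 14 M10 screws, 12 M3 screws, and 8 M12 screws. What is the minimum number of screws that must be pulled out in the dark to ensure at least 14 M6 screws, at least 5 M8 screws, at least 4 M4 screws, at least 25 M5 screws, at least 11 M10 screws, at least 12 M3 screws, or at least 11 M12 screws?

Each of the 7 sizes has its own threshold; avoid all of them simultaneously.
The worst case stops just short of every target: 13 M6, 4 M8, 3 M4, 24 M5, 10 M10, 11 M3, all 8 M12 — 13 + 4 + 3 + 24 + 10 + 11 + 8 = 73 screws.
One more screw must push some size to its target, so 73 + 1 = 74.

74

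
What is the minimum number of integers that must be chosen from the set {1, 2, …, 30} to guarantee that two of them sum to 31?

Partition {1, …, 30} into 15 pairs: {1,30}, {2,29}, …, {15,16}.
Choosing 15 integers — say the integers 1 through 15 — takes one from each pair and avoids the property.
Choosing 16 forces two into the same pair by pigeonhole, and those sum to 31. So 16.

16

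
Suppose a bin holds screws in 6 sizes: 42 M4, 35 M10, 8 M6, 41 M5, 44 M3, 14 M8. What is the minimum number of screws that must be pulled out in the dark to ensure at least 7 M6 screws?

183

The worst case draws every non-M6 screw first: 42 + 35 + 41 + 44 + 14 = 176.
The next 7 draws are then forced to be M6, giving 176 + 7 = 183.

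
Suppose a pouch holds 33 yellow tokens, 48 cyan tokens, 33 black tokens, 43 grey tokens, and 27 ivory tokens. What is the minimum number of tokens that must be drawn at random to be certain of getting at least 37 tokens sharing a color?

Treat the 5 colors as pigeonholes.
In the worst case we take at most 36 of each color, but all 33 yellow, all 33 black, and all 27 ivory (fewer than 36), giving 33 + 36 + 33 + 36 + 27 = 165.
One more token then forces some color to 37, so 165 + 1 = 166.

166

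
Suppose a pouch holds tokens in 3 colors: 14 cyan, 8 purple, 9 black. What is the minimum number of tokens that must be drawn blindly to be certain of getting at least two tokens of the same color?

The worst case takes 1 token of each color without reaching 2 of any: 3 × 1 = 3.
The next token must bring some color to 2, so 3 + 1 = 4.

4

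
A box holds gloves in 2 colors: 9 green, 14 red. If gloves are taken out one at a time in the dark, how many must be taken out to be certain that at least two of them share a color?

3

The worst case takes 1 glove of each color without reaching 2 of any: 2 × 1 = 2.
The next glove must bring some color to 2, so 2 + 1 = 3.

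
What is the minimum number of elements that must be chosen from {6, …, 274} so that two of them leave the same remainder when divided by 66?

67

Use the pigeonhole principle on residue classes: group the integers by remainder mod 66; there are 66 residue classes, each nonempty in this range.
Choosing one from each class (66 integers) avoids any shared remainder.
One more choice must repeat a class, so two differ by a multiple of 66. Hence 66 + 1 = 67.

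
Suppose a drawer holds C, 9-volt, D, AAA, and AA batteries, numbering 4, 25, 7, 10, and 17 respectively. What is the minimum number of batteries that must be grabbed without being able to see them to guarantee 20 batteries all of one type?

In the worst case we take at most 19 of each type, but all 4 C, all 7 D, all 10 AAA, and all 17 AA (fewer than 19), giving 4 + 19 + 7 + 10 + 17 = 57.
One more battery then forces some type to 20, so 57 + 1 = 58.

58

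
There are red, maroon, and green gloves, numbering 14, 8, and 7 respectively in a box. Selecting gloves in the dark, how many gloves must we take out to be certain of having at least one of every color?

The hardest color to obtain is green: we could draw every other glove first — 29 − 7 = 22 gloves — without a single green one.
The next draw must be green, so 22 + 1 = 23.

23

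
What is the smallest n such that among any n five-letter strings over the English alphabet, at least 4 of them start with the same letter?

79

There are 26 possible first letters acting as pigeonholes.
With 26 × 3 = 78 five-letter strings over the English alphabet we could place exactly 3 in each, with no class reaching 4.
One more forces some class to hold 4, so 78 + 1 = 79.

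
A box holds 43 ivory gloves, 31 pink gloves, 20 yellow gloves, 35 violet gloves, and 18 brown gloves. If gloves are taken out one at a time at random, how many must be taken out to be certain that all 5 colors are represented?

The hardest color to obtain is brown: we could draw every other glove first — 147 − 18 = 129 gloves — without a single brown one.
The next draw must be brown, so 129 + 1 = 130.

130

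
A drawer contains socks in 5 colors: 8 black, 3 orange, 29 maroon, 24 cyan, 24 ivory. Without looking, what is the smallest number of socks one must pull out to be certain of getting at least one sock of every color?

The hardest color to obtain is orange: we could draw every other sock first — 88 − 3 = 85 socks — without a single orange one.
The next draw must be orange, so 85 + 1 = 86.

86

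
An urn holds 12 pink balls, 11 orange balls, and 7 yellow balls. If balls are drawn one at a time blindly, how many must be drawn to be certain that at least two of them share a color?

4

Treat the 3 colors as pigeonholes.
The worst case takes 1 ball of each color without reaching 2 of any: 3 × 1 = 3.
The next ball must bring some color to 2, so 3 + 1 = 4.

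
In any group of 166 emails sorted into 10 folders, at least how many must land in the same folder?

The 166 emails fall into 10 folders.
If each of the 10 folders held at most 16, the total would be at most 10 × 16 = 160 < 166, a contradiction.
So at least one holds ⌈166/10⌉ = 17.

17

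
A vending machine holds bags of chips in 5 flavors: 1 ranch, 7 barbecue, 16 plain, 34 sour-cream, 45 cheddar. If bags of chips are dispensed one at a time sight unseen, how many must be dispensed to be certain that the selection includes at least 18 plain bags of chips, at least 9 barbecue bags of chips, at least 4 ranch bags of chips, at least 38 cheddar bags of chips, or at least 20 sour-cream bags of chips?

81

The worst case stops just short of every target: all 1 ranch, all 7 barbecue, all 16 plain, 19 sour-cream, 37 cheddar — 1 + 7 + 16 + 19 + 37 = 80 bags of chips.
One more bag of chips must push some flavor to its target, so 80 + 1 = 81.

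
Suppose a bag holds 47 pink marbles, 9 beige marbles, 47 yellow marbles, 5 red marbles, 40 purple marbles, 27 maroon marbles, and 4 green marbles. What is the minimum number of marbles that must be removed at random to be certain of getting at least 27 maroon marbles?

179

The worst case draws every non-maroon marble first: 47 + 9 + 47 + 5 + 40 + 4 = 152.
The next 27 draws are then forced to be maroon, giving 152 + 27 = 179.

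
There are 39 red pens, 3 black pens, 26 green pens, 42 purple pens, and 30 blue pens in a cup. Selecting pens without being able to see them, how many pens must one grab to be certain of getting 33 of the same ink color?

124

Treat the 5 ink colors as pigeonholes.
In the worst case we take at most 32 of each ink color, but all 3 black, all 26 green, and all 30 blue (fewer than 32), giving 32 + 3 + 26 + 32 + 30 = 123.
One more pen then forces some ink color to 33, so 123 + 1 = 124.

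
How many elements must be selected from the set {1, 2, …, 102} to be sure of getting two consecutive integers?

52

Partition {1, …, 102} into 51 pairs: {1,2}, {3,4}, …, {101,102}.
Choosing 51 integers — say the 51 even numbers 2, 4, …, 102 — takes one from each pair and avoids the property.
Choosing 52 forces two into the same pair by pigeonhole, and those are consecutive. So 52.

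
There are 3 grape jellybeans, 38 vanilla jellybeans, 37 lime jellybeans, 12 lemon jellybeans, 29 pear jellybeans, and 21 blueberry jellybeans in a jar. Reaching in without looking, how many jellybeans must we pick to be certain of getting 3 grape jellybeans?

The worst case draws every non-grape jellybean first: 38 + 37 + 12 + 29 + 21 = 137.
The next 3 draws are then forced to be grape, giving 137 + 3 = 140.

140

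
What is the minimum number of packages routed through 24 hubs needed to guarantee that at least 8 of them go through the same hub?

169

There are 24 hubs acting as pigeonholes.
With 24 × 7 = 168 packages we could place exactly 7 in each, with no class reaching 8.
One more forces some class to hold 8, so 168 + 1 = 169.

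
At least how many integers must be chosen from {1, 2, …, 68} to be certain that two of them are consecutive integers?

35

Partition {1, …, 68} into 34 pairs: {1,2}, {3,4}, …, {67,68}.
Choosing 34 integers — say the 34 even numbers 2, 4, …, 68 — takes one from each pair and avoids the property.
Choosing 35 forces two into the same pair by pigeonhole, and those are consecutive. So 35.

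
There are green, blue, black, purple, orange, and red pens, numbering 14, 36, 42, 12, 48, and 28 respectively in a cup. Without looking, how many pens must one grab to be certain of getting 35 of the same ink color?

157

Treat the 6 ink colors as pigeonholes.
In the worst case we take at most 34 of each ink color, but all 14 green, all 12 purple, and all 28 red (fewer than 34), giving 14 + 34 + 34 + 12 + 34 + 28 = 156.
One more pen then forces some ink color to 35, so 156 + 1 = 157.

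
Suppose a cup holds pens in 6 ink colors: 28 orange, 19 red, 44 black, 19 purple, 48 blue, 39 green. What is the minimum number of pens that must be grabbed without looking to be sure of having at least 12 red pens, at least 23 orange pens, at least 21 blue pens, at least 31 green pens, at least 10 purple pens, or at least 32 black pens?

The worst case stops just short of every target: 22 orange, 11 red, 31 black, 9 purple, 20 blue, 30 green — 22 + 11 + 31 + 9 + 20 + 30 = 123 pens.
One more pen must push some ink color to its target, so 123 + 1 = 124.

124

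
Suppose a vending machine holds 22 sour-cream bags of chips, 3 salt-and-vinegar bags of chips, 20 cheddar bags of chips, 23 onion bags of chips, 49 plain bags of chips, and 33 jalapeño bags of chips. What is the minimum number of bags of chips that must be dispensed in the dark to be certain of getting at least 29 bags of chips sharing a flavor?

125

Treat the 6 flavors as pigeonholes.
In the worst case we take at most 28 of each flavor, but all 22 sour-cream, all 3 salt-and-vinegar, all 20 cheddar, and all 23 onion (fewer than 28), giving 22 + 3 + 20 + 23 + 28 + 28 = 124.
One more bag of chips then forces some flavor to 29, so 124 + 1 = 125.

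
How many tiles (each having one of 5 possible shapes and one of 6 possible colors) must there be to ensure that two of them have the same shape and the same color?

There are 5 × 6 = 30 (shape, color) combinations acting as pigeonholes.
With 30 tiles we could place one in each, avoiding any repeat.
One more forces some (shape, color) pair to hold 2, so 30 + 1 = 31.

31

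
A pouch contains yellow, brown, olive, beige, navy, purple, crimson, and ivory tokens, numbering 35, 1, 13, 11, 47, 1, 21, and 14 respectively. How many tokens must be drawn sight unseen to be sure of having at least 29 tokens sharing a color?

In the worst case we take at most 28 of each color, but all 1 brown, all 13 olive, all 11 beige, all 1 purple, all 21 crimson, and all 14 ivory (fewer than 28), giving 28 + 1 + 13 + 11 + 28 + 1 + 21 + 14 = 117.
One more token then forces some color to 29, so 117 + 1 = 118.

118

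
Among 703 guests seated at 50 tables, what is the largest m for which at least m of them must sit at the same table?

15

The 703 guests fall into 50 tables.
If each of the 50 tables held at most 14, the total would be at most 50 × 14 = 700 < 703, a contradiction.
So at least one holds ⌈703/50⌉ = 15.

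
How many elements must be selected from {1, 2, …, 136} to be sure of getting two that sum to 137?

69

Partition {1, …, 136} into 68 pairs: {1,136}, {2,135}, …, {68,69}.
Choosing 68 integers — say the integers 1 through 68 — takes one from each pair and avoids the property.
Choosing 69 forces two into the same pair by pigeonhole, and those sum to 137. So 69.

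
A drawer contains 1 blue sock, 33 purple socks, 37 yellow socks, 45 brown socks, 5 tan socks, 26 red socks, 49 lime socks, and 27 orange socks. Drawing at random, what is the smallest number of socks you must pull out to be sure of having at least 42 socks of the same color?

212

Treat the 8 colors as pigeonholes.
In the worst case we take at most 41 of each color, but all 1 blue, all 33 purple, all 37 yellow, all 5 tan, all 26 red, and all 27 orange (fewer than 41), giving 1 + 33 + 37 + 41 + 5 + 26 + 41 + 27 = 211.
One more sock then forces some color to 42, so 211 + 1 = 212.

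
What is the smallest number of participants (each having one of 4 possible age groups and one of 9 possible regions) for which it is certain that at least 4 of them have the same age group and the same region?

There are 4 × 9 = 36 (age group, region) combinations acting as pigeonholes.
With 36 × 3 = 108 participants we could place exactly 3 in each, with no (age group, region) pair reaching 4.
One more forces some (age group, region) pair to hold 4, so 108 + 1 = 109.

109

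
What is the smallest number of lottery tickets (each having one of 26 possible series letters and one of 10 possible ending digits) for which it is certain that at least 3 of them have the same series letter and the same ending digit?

There are 26 × 10 = 260 (series letter, ending digit) combinations acting as pigeonholes.
With 260 × 2 = 520 lottery tickets we could place exactly 2 in each, with no (series letter, ending digit) pair reaching 3.
One more forces some (series letter, ending digit) pair to hold 3, so 520 + 1 = 521.

521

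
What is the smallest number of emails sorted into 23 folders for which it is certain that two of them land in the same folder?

There are 23 folders acting as pigeonholes.
With 23 emails we could place one in each, avoiding any repeat.
One more forces some class to hold 2, so 23 + 1 = 24.

24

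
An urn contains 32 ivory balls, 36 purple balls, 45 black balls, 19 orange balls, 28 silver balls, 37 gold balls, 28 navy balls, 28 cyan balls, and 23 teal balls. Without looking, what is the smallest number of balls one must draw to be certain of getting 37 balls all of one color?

267

In the worst case we take at most 36 of each color, but all 32 ivory, all 19 orange, all 28 silver, all 28 navy, all 28 cyan, and all 23 teal (fewer than 36), giving 32 + 36 + 36 + 19 + 28 + 36 + 28 + 28 + 23 = 266.
One more ball then forces some color to 37, so 266 + 1 = 267.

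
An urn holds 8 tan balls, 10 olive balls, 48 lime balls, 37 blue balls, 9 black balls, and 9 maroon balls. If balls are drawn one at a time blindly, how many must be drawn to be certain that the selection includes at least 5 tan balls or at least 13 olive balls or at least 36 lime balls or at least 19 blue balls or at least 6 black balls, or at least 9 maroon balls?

81

Each of the 6 colors has its own threshold; avoid all of them simultaneously.
The worst case stops just short of every target: 4 tan, all 10 olive, 35 lime, 18 blue, 5 black, 8 maroon — 4 + 10 + 35 + 18 + 5 + 8 = 80 balls.
One more ball must push some color to its target, so 80 + 1 = 81.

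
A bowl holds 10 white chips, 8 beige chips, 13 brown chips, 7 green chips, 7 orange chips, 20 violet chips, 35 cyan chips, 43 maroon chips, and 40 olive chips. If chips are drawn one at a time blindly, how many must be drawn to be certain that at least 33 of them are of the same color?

In the worst case we take at most 32 of each color, but all 10 white, all 8 beige, all 13 brown, all 7 green, all 7 orange, and all 20 violet (fewer than 32), giving 10 + 8 + 13 + 7 + 7 + 20 + 32 + 32 + 32 = 161.
One more chip then forces some color to 33, so 161 + 1 = 162.

162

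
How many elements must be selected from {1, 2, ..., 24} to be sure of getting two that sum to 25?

Partition {1, …, 24} into 12 pairs: {1,24}, {2,23}, …, {12,13}.
Choosing 12 integers — say the integers 1 through 12 — takes one from each pair and avoids the property.
Choosing 13 forces two into the same pair by pigeonhole, and those sum to 25. So 13.

13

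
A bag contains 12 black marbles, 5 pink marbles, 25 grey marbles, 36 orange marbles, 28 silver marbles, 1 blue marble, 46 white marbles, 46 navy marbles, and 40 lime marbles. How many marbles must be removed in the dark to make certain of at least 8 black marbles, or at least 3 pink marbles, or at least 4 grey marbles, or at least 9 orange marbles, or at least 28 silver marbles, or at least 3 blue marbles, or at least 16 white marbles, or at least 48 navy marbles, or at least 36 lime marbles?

145

The worst case stops just short of every target: 7 black, 2 pink, 3 grey, 8 orange, 27 silver, all 1 blue, 15 white, all 46 navy, 35 lime — 7 + 2 + 3 + 8 + 27 + 1 + 15 + 46 + 35 = 144 marbles.
One more marble must push some color to its target, so 144 + 1 = 145.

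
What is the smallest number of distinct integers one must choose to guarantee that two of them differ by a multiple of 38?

39

Use the pigeonhole principle on residue classes: two integers differ by a multiple of 38 exactly when they share a remainder mod 38.
There are 38 residue classes mod 38, so 38 integers can all lie in distinct classes.
One more integer must repeat a residue, giving a difference divisible by 38. So n = 38 + 1 = 39.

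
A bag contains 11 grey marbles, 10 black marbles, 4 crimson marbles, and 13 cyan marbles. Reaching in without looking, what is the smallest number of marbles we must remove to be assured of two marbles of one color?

The worst case takes 1 marble of each color without reaching 2 of any: 4 × 1 = 4.
The next marble must bring some color to 2, so 4 + 1 = 5.

5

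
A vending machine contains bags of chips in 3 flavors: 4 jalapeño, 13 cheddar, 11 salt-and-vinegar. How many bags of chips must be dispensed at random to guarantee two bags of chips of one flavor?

The worst case takes 1 bag of chips of each flavor without reaching 2 of any: 3 × 1 = 3.
The next bag of chips must bring some flavor to 2, so 3 + 1 = 4.

4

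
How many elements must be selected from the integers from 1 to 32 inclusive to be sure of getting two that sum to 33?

17

Partition {1, …, 32} into 16 pairs: {1,32}, {2,31}, …, {16,17}.
Choosing 16 integers — say the integers 1 through 16 — takes one from each pair and avoids the property.
Choosing 17 forces two into the same pair by pigeonhole, and those sum to 33. So 17.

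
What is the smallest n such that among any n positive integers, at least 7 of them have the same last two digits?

601

There are 100 possible two-digit endings acting as pigeonholes.
With 100 × 6 = 600 positive integers we could place exactly 6 in each, with no class reaching 7.
One more forces some class to hold 7, so 600 + 1 = 601.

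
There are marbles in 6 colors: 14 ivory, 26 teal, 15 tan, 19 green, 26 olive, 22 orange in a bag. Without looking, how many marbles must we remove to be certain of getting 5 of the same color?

Treat the 6 colors as pigeonholes.
The worst case takes 4 marbles of each color without reaching 5 of any: 6 × 4 = 24.
The next marble must bring some color to 5, so 24 + 1 = 25.

25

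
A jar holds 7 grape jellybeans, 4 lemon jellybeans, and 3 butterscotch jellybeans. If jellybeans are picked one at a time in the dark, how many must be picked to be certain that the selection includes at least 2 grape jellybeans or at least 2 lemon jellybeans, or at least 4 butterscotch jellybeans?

The worst case stops just short of every target: 1 grape, 1 lemon, 3 butterscotch — 1 + 1 + 3 = 5 jellybeans.
One more jellybean must push some flavor to its target, so 5 + 1 = 6.

6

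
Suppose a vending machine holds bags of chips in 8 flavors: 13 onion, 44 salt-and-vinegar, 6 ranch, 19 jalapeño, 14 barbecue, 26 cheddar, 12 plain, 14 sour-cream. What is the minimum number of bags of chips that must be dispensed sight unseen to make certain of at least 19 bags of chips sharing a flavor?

114

Treat the 8 flavors as pigeonholes.
In the worst case we take at most 18 of each flavor, but all 13 onion, all 6 ranch, all 14 barbecue, all 12 plain, and all 14 sour-cream (fewer than 18), giving 13 + 18 + 6 + 18 + 14 + 18 + 12 + 14 = 113.
One more bag of chips then forces some flavor to 19, so 113 + 1 = 114.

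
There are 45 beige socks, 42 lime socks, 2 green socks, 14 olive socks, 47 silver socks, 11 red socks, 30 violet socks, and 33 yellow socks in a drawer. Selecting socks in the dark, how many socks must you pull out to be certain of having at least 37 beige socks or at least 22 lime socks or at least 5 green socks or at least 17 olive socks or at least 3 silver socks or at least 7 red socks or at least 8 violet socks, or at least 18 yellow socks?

106

The worst case stops just short of every target: 36 beige, 21 lime, all 2 green, all 14 olive, 2 silver, 6 red, 7 violet, 17 yellow — 36 + 21 + 2 + 14 + 2 + 6 + 7 + 17 = 105 socks.
One more sock must push some color to its target, so 105 + 1 = 106.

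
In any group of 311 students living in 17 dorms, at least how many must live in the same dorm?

19

If each of the 17 dorms held at most 18, the total would be at most 17 × 18 = 306 < 311, a contradiction.
So at least one holds ⌈311/17⌉ = 19.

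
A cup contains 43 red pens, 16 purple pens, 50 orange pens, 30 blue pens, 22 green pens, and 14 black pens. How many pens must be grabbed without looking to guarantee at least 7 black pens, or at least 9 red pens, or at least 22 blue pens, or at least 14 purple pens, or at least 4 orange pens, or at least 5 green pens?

56

Each of the 6 ink colors has its own threshold; avoid all of them simultaneously.
The worst case stops just short of every target: 8 red, 13 purple, 3 orange, 21 blue, 4 green, 6 black — 8 + 13 + 3 + 21 + 4 + 6 = 55 pens.
One more pen must push some ink color to its target, so 55 + 1 = 56.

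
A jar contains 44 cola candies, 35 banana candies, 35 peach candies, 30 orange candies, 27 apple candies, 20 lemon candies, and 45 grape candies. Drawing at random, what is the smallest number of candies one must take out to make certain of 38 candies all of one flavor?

In the worst case we take at most 37 of each flavor, but all 35 banana, all 35 peach, all 30 orange, all 27 apple, and all 20 lemon (fewer than 37), giving 37 + 35 + 35 + 30 + 27 + 20 + 37 = 221.
One more candy then forces some flavor to 38, so 221 + 1 = 222.

222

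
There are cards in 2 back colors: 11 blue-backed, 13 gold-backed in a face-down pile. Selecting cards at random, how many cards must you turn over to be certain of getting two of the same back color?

The worst case takes 1 card of each back color without reaching 2 of any: 2 × 1 = 2.
The next card must bring some back color to 2, so 2 + 1 = 3.

3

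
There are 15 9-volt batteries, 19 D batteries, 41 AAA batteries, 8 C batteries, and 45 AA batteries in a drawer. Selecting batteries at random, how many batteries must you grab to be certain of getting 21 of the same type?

83

Treat the 5 types as pigeonholes.
In the worst case we take at most 20 of each type, but all 15 9-volt, all 19 D, and all 8 C (fewer than 20), giving 15 + 19 + 20 + 8 + 20 = 82.
One more battery then forces some type to 21, so 82 + 1 = 83.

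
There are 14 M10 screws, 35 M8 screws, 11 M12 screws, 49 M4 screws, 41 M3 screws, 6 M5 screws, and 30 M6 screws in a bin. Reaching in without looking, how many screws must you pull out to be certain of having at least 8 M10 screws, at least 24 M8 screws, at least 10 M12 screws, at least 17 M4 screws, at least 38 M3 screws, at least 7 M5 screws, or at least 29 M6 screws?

The worst case stops just short of every target: 7 M10, 23 M8, 9 M12, 16 M4, 37 M3, 6 M5, 28 M6 — 7 + 23 + 9 + 16 + 37 + 6 + 28 = 126 screws.
One more screw must push some size to its target, so 126 + 1 = 127.

127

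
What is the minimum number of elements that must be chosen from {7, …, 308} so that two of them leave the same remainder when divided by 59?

Use the pigeonhole principle on residue classes: group the integers by remainder mod 59; there are 59 residue classes, each nonempty in this range.
Choosing one from each class (59 integers) avoids any shared remainder.
One more choice must repeat a class, so two differ by a multiple of 59. Hence 59 + 1 = 60.

60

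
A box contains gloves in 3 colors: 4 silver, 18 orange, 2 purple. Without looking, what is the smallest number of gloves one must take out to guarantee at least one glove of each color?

The hardest color to obtain is purple: we could draw every other glove first — 24 − 2 = 22 gloves — without a single purple one.
The next draw must be purple, so 22 + 1 = 23.

23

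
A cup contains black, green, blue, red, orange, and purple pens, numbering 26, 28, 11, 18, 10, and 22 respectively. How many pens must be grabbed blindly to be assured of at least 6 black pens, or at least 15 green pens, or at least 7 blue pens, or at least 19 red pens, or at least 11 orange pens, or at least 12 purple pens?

65

The worst case stops just short of every target: 5 black, 14 green, 6 blue, 18 red, 10 orange, 11 purple — 5 + 14 + 6 + 18 + 10 + 11 = 64 pens.
One more pen must push some ink color to its target, so 64 + 1 = 65.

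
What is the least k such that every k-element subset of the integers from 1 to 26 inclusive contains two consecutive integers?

14

Partition {1, …, 26} into 13 pairs: {1,2}, {3,4}, …, {25,26}.
Choosing 13 integers — say the 13 even numbers 2, 4, …, 26 — takes one from each pair and avoids the property.
Choosing 14 forces two into the same pair by pigeonhole, and those are consecutive. So 14.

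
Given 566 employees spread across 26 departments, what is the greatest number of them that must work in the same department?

22

The 566 employees fall into 26 departments.
If each of the 26 departments held at most 21, the total would be at most 26 × 21 = 546 < 566, a contradiction.
So at least one holds ⌈566/26⌉ = 22.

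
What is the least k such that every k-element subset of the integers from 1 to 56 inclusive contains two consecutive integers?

29

Partition {1, …, 56} into 28 pairs: {1,2}, {3,4}, …, {55,56}.
Choosing 28 integers — say the 28 even numbers 2, 4, …, 56 — takes one from each pair and avoids the property.
Choosing 29 forces two into the same pair by pigeonhole, and those are consecutive. So 29.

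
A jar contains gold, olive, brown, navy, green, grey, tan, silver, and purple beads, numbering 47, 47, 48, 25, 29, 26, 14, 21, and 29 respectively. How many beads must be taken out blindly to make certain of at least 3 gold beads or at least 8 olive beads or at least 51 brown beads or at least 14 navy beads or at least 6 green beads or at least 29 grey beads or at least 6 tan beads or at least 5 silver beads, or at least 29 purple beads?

The worst case stops just short of every target: 2 gold, 7 olive, all 48 brown, 13 navy, 5 green, all 26 grey, 5 tan, 4 silver, 28 purple — 2 + 7 + 48 + 13 + 5 + 26 + 5 + 4 + 28 = 138 beads.
One more bead must push some color to its target, so 138 + 1 = 139.

139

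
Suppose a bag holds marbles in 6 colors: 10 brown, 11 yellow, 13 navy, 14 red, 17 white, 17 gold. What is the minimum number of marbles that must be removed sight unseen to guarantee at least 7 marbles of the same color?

37

The worst case takes 6 marbles of each color without reaching 7 of any: 6 × 6 = 36.
The next marble must bring some color to 7, so 36 + 1 = 37.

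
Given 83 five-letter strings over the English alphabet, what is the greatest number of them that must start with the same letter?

4

There are 26 possible first letters, which serve as the pigeonholes.
If each of the 26 possible first letters held at most 3, the total would be at most 26 × 3 = 78 < 83, a contradiction.
So at least one holds ⌈83/26⌉ = 4.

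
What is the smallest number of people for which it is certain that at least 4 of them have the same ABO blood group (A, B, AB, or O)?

There are 4 ABO blood groups acting as pigeonholes.
With 4 × 3 = 12 people we could place exactly 3 in each, with no class reaching 4.
One more forces some class to hold 4, so 12 + 1 = 13.

13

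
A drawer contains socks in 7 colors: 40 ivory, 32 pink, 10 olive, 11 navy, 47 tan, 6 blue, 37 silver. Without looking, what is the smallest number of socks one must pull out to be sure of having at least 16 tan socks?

To avoid tan socks as long as possible, exhaust the other 6 colors first.
The worst case draws every non-tan sock first: 40 + 32 + 10 + 11 + 6 + 37 = 136.
The next 16 draws are then forced to be tan, giving 136 + 16 = 152.

152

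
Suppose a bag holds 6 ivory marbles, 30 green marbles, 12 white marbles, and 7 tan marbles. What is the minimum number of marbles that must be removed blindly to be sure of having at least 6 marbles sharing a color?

21

The worst case takes 5 marbles of each color without reaching 6 of any: 4 × 5 = 20.
The next marble must bring some color to 6, so 20 + 1 = 21.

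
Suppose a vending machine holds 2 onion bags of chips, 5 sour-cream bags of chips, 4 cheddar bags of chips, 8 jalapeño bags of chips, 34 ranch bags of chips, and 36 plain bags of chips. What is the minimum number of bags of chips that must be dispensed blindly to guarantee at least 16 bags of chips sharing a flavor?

50

In the worst case we take at most 15 of each flavor, but all 2 onion, all 5 sour-cream, all 4 cheddar, and all 8 jalapeño (fewer than 15), giving 2 + 5 + 4 + 8 + 15 + 15 = 49.
One more bag of chips then forces some flavor to 16, so 49 + 1 = 50.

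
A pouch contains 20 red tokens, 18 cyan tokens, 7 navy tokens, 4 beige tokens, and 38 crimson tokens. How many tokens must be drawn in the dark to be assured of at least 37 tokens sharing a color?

86

Treat the 5 colors as pigeonholes.
In the worst case we take at most 36 of each color, but all 20 red, all 18 cyan, all 7 navy, and all 4 beige (fewer than 36), giving 20 + 18 + 7 + 4 + 36 = 85.
One more token then forces some color to 37, so 85 + 1 = 86.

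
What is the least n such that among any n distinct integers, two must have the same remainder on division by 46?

Two integers differ by a multiple of 46 exactly when they share a remainder mod 46.
There are 46 residue classes mod 46, so 46 integers can all lie in distinct classes.
One more integer must repeat a residue, giving a difference divisible by 46. So n = 46 + 1 = 47.

47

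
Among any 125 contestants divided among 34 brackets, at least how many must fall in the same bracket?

The 125 contestants fall into 34 brackets.
If each of the 34 brackets held at most 3, the total would be at most 34 × 3 = 102 < 125, a contradiction.
So at least one holds ⌈125/34⌉ = 4.

4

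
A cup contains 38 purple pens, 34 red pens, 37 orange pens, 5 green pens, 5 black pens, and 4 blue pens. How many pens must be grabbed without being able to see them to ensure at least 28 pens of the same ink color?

In the worst case we take at most 27 of each ink color, but all 5 green, all 5 black, and all 4 blue (fewer than 27), giving 27 + 27 + 27 + 5 + 5 + 4 = 95.
One more pen then forces some ink color to 28, so 95 + 1 = 96.

96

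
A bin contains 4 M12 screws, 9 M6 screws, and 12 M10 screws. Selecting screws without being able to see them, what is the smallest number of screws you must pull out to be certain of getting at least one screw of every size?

22

The hardest size to obtain is M12: we could draw every other screw first — 25 − 4 = 21 screws — without a single M12 one.
The next draw must be M12, so 21 + 1 = 22.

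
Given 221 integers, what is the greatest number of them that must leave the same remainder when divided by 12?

The 221 integers fall into 12 residue classes modulo 12.
If each of the 12 residue classes modulo 12 held at most 18, the total would be at most 12 × 18 = 216 < 221, a contradiction.
So at least one holds ⌈221/12⌉ = 19.

19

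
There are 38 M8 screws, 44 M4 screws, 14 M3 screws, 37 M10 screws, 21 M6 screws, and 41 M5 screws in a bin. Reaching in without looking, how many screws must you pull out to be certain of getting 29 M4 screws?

180

To avoid M4 screws as long as possible, exhaust the other 5 sizes first.
The worst case draws every non-M4 screw first: 38 + 14 + 37 + 21 + 41 = 151.
The next 29 draws are then forced to be M4, giving 151 + 29 = 180.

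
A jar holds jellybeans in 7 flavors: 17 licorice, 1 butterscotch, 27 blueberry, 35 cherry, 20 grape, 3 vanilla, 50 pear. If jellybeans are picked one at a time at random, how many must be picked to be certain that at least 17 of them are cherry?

135

To avoid cherry jellybeans as long as possible, exhaust the other 6 flavors first.
The worst case draws every non-cherry jellybean first: 17 + 1 + 27 + 20 + 3 + 50 = 118.
The next 17 draws are then forced to be cherry, giving 118 + 17 = 135.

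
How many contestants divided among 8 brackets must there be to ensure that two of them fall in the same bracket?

There are 8 brackets acting as pigeonholes.
With 8 contestants we could place one in each, avoiding any repeat.
One more forces some class to hold 2, so 8 + 1 = 9.

9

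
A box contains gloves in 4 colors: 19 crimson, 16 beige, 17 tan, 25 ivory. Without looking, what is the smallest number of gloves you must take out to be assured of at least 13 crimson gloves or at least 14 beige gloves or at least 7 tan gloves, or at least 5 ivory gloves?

36

The worst case stops just short of every target: 12 crimson, 13 beige, 6 tan, 4 ivory — 12 + 13 + 6 + 4 = 35 gloves.
One more glove must push some color to its target, so 35 + 1 = 36.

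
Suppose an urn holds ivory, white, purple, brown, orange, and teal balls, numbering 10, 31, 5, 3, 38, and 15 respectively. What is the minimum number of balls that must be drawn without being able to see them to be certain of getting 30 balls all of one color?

In the worst case we take at most 29 of each color, but all 10 ivory, all 5 purple, all 3 brown, and all 15 teal (fewer than 29), giving 10 + 29 + 5 + 3 + 29 + 15 = 91.
One more ball then forces some color to 30, so 91 + 1 = 92.

92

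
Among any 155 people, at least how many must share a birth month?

The 155 people fall into 12 months of the year.
If each of the 12 months of the year held at most 12, the total would be at most 12 × 12 = 144 < 155, a contradiction.
So at least one holds ⌈155/12⌉ = 13.

13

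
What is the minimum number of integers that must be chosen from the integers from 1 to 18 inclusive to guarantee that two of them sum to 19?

Partition {1, …, 18} into 9 pairs: {1,18}, {2,17}, …, {9,10}.
Choosing 9 integers — say the integers 1 through 9 — takes one from each pair and avoids the property.
Choosing 10 forces two into the same pair by pigeonhole, and those sum to 19. So 10.

10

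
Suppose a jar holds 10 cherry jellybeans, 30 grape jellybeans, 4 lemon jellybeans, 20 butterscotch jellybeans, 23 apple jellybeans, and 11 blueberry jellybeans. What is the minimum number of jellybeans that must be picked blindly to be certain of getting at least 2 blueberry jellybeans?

To avoid blueberry jellybeans as long as possible, exhaust the other 5 flavors first.
The worst case draws every non-blueberry jellybean first: 10 + 30 + 4 + 20 + 23 = 87.
The next 2 draws are then forced to be blueberry, giving 87 + 2 = 89.

89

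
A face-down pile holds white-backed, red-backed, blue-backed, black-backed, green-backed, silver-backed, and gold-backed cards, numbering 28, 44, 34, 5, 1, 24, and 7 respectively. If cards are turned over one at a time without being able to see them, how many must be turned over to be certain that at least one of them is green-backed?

The worst case draws every non-green-backed card first: 28 + 44 + 34 + 5 + 24 + 7 = 142.
The next draw is then forced to be green-backed, giving 142 + 1 = 143.

143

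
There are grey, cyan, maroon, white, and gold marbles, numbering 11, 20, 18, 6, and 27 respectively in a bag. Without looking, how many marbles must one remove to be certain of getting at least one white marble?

To avoid white marbles as long as possible, exhaust the other 4 colors first.
The worst case draws every non-white marble first: 11 + 20 + 18 + 27 = 76.
The next draw is then forced to be white, giving 76 + 1 = 77.

77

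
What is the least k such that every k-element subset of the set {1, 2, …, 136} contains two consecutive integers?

69

Partition {1, …, 136} into 68 pairs: {1,2}, {3,4}, …, {135,136}.
Choosing 68 integers — say the 68 even numbers 2, 4, …, 136 — takes one from each pair and avoids the property.
Choosing 69 forces two into the same pair by pigeonhole, and those are consecutive. So 69.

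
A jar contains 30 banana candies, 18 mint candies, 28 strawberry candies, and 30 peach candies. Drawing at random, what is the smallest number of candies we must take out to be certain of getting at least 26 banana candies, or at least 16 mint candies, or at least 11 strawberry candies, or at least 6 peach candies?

The worst case stops just short of every target: 25 banana, 15 mint, 10 strawberry, 5 peach — 25 + 15 + 10 + 5 = 55 candies.
One more candy must push some flavor to its target, so 55 + 1 = 56.

56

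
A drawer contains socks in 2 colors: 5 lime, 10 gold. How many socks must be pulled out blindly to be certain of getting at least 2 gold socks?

7

The worst case draws every non-gold sock first: 5.
The next 2 draws are then forced to be gold, giving 5 + 2 = 7.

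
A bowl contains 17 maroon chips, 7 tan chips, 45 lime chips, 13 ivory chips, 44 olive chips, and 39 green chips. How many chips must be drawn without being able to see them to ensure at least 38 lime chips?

To avoid lime chips as long as possible, exhaust the other 5 colors first.
The worst case draws every non-lime chip first: 17 + 7 + 13 + 44 + 39 = 120.
The next 38 draws are then forced to be lime, giving 120 + 38 = 158.

158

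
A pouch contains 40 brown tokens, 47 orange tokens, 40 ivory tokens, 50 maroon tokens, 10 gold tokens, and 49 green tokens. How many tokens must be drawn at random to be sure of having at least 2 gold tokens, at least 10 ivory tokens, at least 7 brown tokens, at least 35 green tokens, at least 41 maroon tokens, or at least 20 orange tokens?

110

The worst case stops just short of every target: 6 brown, 19 orange, 9 ivory, 40 maroon, 1 gold, 34 green — 6 + 19 + 9 + 40 + 1 + 34 = 109 tokens.
One more token must push some color to its target, so 109 + 1 = 110.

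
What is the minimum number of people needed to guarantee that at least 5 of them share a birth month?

49

There are 12 months of the year acting as pigeonholes.
With 12 × 4 = 48 people we could place exactly 4 in each, with no class reaching 5.
One more forces some class to hold 5, so 48 + 1 = 49.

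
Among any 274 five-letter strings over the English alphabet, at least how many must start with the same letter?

11

There are 26 possible first letters, which serve as the pigeonholes.
If each of the 26 possible first letters held at most 10, the total would be at most 26 × 10 = 260 < 274, a contradiction.
So at least one holds ⌈274/26⌉ = 11.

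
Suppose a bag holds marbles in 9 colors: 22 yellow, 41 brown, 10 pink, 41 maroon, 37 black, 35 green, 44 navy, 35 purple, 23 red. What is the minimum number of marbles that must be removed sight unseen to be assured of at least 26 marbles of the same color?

In the worst case we take at most 25 of each color, but all 22 yellow, all 10 pink, and all 23 red (fewer than 25), giving 22 + 25 + 10 + 25 + 25 + 25 + 25 + 25 + 23 = 205.
One more marble then forces some color to 26, so 205 + 1 = 206.

206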